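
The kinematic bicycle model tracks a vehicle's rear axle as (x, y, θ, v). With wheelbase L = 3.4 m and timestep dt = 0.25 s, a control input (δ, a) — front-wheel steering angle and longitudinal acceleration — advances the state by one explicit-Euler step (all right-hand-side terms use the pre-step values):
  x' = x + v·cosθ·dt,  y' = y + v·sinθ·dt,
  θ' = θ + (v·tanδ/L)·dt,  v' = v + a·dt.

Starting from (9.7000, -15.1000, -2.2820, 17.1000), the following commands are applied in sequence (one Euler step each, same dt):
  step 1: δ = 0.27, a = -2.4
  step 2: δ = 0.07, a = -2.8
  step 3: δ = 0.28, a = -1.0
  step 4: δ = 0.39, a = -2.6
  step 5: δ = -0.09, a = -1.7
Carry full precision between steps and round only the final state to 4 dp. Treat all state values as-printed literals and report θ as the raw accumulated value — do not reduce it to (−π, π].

(6.4466, -33.0958, -1.1438, 14.4750)

after step 1 (δ=0.27, a=-2.4): (6.909510, -18.338641, -1.934017, 16.500000)
after step 2 (δ=0.07, a=-2.8): (5.443952, -22.194514, -1.848952, 15.800000)
after step 3 (δ=0.28, a=-1.0): (4.359351, -25.992690, -1.514881, 15.550000)
after step 4 (δ=0.39, a=-2.6): (4.576607, -29.874115, -1.044888, 14.900000)
after step 5 (δ=-0.09, a=-1.7): (6.446550, -33.095750, -1.143759, 14.475000)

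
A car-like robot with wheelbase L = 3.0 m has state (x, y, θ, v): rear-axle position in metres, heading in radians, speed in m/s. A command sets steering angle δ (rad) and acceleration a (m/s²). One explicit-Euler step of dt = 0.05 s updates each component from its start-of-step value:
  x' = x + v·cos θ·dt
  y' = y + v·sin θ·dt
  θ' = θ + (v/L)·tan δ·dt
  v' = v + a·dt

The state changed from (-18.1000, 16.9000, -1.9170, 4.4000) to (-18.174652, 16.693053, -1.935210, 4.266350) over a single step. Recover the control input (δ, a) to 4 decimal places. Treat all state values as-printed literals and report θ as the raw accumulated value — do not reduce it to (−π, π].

δ = -0.2434, a = -2.6730

a = (v'−v)/dt = (-0.133650)/0.05 = -2.6730
Δθ = θ'−θ = -0.018210;  (v·dt/L) = 4.4000·0.05/3.0 = 0.073333
tan δ = Δθ·L/(v·dt) = -0.248318  →  δ = -0.2434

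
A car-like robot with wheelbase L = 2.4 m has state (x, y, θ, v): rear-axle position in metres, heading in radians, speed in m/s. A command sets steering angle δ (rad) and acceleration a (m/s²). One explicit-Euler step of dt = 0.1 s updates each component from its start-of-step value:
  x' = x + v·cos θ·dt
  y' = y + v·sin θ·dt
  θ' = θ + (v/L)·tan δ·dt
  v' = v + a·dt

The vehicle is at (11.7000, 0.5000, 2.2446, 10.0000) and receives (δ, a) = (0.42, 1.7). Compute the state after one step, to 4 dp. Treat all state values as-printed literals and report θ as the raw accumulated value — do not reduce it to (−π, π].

(11.0760, 1.2815, 2.4307, 10.1700)

x' = 11.7000 + 10.0000·cos(2.2446)·0.1 = 11.0760
y' = 0.5000 + 10.0000·sin(2.2446)·0.1 = 1.2815
θ' = 2.2446 + (10.0000/2.4)·tan(0.42)·0.1 = 2.4307
v' = 10.0000 + 1.7000·0.1 = 10.1700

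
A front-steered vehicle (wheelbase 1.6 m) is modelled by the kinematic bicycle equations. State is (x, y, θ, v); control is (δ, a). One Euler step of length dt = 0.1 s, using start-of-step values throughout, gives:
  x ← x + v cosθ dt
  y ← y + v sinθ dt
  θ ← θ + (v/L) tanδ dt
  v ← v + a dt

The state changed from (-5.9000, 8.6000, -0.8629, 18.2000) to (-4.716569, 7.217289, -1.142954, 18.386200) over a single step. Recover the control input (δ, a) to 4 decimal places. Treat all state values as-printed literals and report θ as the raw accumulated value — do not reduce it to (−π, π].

a = (v'−v)/dt = (0.186200)/0.1 = 1.8620
Δθ = θ'−θ = -0.280054;  (v·dt/L) = 18.2000·0.1/1.6 = 1.137500
tan δ = Δθ·L/(v·dt) = -0.246201  →  δ = -0.2414

δ = -0.2414, a = 1.8620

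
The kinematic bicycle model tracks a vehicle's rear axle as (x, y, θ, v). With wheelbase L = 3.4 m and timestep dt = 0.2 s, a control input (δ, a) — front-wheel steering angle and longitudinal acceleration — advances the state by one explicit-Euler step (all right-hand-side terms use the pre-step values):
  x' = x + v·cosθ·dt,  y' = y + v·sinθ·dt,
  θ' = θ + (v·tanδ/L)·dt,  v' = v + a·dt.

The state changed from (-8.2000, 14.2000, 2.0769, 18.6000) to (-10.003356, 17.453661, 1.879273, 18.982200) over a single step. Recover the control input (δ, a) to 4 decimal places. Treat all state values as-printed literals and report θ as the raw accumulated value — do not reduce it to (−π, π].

δ = -0.1787, a = 1.9110

a = (v'−v)/dt = (0.382200)/0.2 = 1.9110
Δθ = θ'−θ = -0.197627;  (v·dt/L) = 18.6000·0.2/3.4 = 1.094118
tan δ = Δθ·L/(v·dt) = -0.180627  →  δ = -0.1787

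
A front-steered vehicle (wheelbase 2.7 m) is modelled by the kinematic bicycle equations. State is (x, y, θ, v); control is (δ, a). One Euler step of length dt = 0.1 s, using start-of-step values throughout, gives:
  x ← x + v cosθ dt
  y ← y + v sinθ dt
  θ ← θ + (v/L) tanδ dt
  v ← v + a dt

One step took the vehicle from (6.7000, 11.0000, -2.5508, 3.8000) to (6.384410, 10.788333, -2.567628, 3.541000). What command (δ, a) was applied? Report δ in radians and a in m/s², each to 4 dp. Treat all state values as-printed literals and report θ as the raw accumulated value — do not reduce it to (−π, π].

a = (v'−v)/dt = (-0.259000)/0.1 = -2.5900
Δθ = θ'−θ = -0.016828;  (v·dt/L) = 3.8000·0.1/2.7 = 0.140741
tan δ = Δθ·L/(v·dt) = -0.119567  →  δ = -0.1190

δ = -0.1190, a = -2.5900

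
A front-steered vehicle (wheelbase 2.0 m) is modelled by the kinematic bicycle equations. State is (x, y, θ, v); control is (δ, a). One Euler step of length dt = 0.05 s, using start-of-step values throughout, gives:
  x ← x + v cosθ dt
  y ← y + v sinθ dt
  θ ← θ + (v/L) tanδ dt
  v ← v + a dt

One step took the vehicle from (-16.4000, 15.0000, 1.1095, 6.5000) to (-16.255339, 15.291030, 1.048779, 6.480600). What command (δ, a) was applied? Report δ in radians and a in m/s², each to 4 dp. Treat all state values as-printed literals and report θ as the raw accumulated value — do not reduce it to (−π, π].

a = (v'−v)/dt = (-0.019400)/0.05 = -0.3880
Δθ = θ'−θ = -0.060721;  (v·dt/L) = 6.5000·0.05/2.0 = 0.162500
tan δ = Δθ·L/(v·dt) = -0.373668  →  δ = -0.3576

δ = -0.3576, a = -0.3880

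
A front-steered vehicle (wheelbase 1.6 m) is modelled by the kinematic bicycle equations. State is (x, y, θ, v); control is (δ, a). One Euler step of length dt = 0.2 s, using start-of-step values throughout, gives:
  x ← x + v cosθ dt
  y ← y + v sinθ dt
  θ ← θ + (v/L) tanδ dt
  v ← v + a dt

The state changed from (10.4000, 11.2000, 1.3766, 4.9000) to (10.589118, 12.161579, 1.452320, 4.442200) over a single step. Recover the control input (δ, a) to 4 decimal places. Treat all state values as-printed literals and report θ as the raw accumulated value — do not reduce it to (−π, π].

δ = 0.1230, a = -2.2890

a = (v'−v)/dt = (-0.457800)/0.2 = -2.2890
Δθ = θ'−θ = 0.075720;  (v·dt/L) = 4.9000·0.2/1.6 = 0.612500
tan δ = Δθ·L/(v·dt) = 0.123624  →  δ = 0.1230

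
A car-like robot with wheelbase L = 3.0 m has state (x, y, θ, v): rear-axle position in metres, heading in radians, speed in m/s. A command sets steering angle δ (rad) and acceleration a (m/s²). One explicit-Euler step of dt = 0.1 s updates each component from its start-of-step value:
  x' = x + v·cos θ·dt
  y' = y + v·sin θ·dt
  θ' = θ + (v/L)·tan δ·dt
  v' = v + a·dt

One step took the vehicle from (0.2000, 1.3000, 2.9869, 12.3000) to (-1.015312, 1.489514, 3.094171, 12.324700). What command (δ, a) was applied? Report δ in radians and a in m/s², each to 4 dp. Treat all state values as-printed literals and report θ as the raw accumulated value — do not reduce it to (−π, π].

δ = 0.2559, a = 0.2470

a = (v'−v)/dt = (0.024700)/0.1 = 0.2470
Δθ = θ'−θ = 0.107271;  (v·dt/L) = 12.3000·0.1/3.0 = 0.410000
tan δ = Δθ·L/(v·dt) = 0.261637  →  δ = 0.2559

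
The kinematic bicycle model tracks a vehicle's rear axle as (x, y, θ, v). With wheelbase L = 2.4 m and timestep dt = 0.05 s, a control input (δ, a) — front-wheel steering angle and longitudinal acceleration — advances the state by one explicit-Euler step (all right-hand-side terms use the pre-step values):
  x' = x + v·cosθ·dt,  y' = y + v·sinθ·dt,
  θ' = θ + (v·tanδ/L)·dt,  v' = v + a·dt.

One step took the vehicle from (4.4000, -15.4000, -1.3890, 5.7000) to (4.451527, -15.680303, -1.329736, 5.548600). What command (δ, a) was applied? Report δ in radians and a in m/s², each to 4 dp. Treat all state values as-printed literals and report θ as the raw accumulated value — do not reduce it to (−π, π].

a = (v'−v)/dt = (-0.151400)/0.05 = -3.0280
Δθ = θ'−θ = 0.059264;  (v·dt/L) = 5.7000·0.05/2.4 = 0.118750
tan δ = Δθ·L/(v·dt) = 0.499065  →  δ = 0.4629

δ = 0.4629, a = -3.0280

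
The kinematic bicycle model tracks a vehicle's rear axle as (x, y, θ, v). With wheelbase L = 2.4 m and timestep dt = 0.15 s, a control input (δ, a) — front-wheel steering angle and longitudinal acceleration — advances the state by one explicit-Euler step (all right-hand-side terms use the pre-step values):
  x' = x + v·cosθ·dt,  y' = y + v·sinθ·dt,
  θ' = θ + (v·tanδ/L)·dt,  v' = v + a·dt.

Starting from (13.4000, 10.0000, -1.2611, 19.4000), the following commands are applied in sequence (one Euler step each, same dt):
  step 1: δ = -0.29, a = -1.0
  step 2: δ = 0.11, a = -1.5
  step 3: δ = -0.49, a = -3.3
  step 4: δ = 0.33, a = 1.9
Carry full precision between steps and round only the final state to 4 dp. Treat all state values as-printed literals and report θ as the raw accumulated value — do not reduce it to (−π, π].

after step 1 (δ=-0.29, a=-1.0): (14.286879, 7.228440, -1.622926, 19.250000)
after step 2 (δ=0.11, a=-1.5): (14.136424, 4.344862, -1.490045, 19.025000)
after step 3 (δ=-0.49, a=-3.3): (14.366617, 1.500411, -2.124277, 18.530000)
after step 4 (δ=0.33, a=1.9): (12.905568, -0.864109, -1.727591, 18.815000)

(12.9056, -0.8641, -1.7276, 18.8150)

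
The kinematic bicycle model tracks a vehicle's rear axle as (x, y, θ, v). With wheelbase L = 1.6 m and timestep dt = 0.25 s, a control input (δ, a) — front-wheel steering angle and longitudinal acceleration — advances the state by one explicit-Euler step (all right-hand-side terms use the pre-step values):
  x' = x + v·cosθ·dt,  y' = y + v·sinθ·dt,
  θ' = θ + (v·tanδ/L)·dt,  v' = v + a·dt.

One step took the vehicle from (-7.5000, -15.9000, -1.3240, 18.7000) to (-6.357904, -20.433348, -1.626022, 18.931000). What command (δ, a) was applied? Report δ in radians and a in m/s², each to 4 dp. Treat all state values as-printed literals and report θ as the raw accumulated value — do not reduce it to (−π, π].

a = (v'−v)/dt = (0.231000)/0.25 = 0.9240
Δθ = θ'−θ = -0.302022;  (v·dt/L) = 18.7000·0.25/1.6 = 2.921875
tan δ = Δθ·L/(v·dt) = -0.103366  →  δ = -0.1030

δ = -0.1030, a = 0.9240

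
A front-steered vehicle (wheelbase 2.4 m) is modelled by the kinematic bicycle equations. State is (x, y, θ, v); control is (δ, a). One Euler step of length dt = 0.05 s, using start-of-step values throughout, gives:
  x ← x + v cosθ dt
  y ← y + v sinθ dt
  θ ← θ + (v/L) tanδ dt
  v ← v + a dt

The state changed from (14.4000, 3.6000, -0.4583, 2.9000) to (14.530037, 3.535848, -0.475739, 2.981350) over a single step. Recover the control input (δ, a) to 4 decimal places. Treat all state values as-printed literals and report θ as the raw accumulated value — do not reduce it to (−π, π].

a = (v'−v)/dt = (0.081350)/0.05 = 1.6270
Δθ = θ'−θ = -0.017439;  (v·dt/L) = 2.9000·0.05/2.4 = 0.060417
tan δ = Δθ·L/(v·dt) = -0.288646  →  δ = -0.2810

δ = -0.2810, a = 1.6270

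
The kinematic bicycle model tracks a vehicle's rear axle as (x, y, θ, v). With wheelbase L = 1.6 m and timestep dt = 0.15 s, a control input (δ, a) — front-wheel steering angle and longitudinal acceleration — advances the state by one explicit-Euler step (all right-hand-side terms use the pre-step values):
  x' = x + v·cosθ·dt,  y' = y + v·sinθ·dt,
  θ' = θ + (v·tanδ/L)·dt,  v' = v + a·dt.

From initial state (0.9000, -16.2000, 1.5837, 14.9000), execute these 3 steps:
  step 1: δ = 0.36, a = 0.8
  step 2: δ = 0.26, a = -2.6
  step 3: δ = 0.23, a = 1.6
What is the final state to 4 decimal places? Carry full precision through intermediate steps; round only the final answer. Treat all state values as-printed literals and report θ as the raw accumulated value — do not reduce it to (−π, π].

after step 1 (δ=0.36, a=0.8): (0.871161, -13.965186, 2.109488, 15.020000)
after step 2 (δ=0.26, a=-2.6): (-0.284658, -12.031254, 2.484079, 14.630000)
after step 3 (δ=0.23, a=1.6): (-2.021636, -10.690084, 2.805222, 14.870000)

(-2.0216, -10.6901, 2.8052, 14.8700)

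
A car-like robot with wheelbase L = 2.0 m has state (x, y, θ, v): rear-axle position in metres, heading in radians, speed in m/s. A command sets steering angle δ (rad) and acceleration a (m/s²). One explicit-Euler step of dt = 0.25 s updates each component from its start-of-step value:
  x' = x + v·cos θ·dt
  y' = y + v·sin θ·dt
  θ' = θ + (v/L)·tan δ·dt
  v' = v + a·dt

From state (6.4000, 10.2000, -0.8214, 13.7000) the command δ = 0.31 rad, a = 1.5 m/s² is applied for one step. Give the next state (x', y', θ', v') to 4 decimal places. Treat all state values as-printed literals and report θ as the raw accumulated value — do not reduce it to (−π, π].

(8.7331, 7.6926, -0.2728, 14.0750)

x' = 6.4000 + 13.7000·cos(-0.8214)·0.25 = 8.7331
y' = 10.2000 + 13.7000·sin(-0.8214)·0.25 = 7.6926
θ' = -0.8214 + (13.7000/2.0)·tan(0.31)·0.25 = -0.2728
v' = 13.7000 + 1.5000·0.25 = 14.0750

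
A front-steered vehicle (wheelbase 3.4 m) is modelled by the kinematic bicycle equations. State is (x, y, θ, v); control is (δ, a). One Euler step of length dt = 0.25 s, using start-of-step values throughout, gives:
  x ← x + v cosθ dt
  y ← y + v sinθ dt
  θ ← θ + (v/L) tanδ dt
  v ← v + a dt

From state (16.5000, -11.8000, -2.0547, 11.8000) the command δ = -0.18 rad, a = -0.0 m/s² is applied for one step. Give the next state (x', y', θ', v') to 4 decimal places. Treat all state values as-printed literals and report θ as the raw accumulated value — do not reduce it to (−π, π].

(15.1275, -14.4113, -2.2126, 11.8000)

x' = 16.5000 + 11.8000·cos(-2.0547)·0.25 = 15.1275
y' = -11.8000 + 11.8000·sin(-2.0547)·0.25 = -14.4113
θ' = -2.0547 + (11.8000/3.4)·tan(-0.18)·0.25 = -2.2126
v' = 11.8000 + 0.0000·0.25 = 11.8000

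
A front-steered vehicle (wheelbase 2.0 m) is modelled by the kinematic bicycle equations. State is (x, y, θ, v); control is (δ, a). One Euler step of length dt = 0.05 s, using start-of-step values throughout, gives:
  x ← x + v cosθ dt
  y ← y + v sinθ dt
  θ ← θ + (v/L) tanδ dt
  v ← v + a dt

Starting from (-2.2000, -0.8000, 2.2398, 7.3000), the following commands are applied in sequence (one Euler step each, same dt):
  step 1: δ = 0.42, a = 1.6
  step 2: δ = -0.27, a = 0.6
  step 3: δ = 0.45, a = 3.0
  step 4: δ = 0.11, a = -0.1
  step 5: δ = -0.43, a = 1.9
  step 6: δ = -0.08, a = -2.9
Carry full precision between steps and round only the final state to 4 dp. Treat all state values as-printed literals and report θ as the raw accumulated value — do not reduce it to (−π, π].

(-3.7115, 0.8533, 2.2786, 7.5050)

after step 1 (δ=0.42, a=1.6): (-2.426375, -0.513679, 2.321299, 7.380000)
after step 2 (δ=-0.27, a=0.6): (-2.678035, -0.243813, 2.270238, 7.410000)
after step 3 (δ=0.45, a=3.0): (-2.916560, 0.039695, 2.359724, 7.560000)
after step 4 (δ=0.11, a=-0.1): (-3.184788, 0.306036, 2.380598, 7.555000)
after step 5 (δ=-0.43, a=1.9): (-3.458335, 0.566548, 2.293976, 7.650000)
after step 6 (δ=-0.08, a=-2.9): (-3.711463, 0.853311, 2.278643, 7.505000)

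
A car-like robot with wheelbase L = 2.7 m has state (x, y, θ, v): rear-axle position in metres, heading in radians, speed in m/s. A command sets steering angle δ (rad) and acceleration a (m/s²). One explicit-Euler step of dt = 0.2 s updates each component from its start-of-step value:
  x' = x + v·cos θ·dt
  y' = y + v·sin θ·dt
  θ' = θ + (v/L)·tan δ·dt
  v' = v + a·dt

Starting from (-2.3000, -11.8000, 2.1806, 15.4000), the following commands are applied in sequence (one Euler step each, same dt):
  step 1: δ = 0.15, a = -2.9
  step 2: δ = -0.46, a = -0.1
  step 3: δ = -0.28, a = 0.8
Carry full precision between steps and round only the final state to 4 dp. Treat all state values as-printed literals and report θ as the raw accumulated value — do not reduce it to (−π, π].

after step 1 (δ=0.15, a=-2.9): (-4.063936, -9.275138, 2.353006, 14.820000)
after step 2 (δ=-0.46, a=-0.1): (-6.153108, -7.172601, 1.809113, 14.800000)
after step 3 (δ=-0.28, a=0.8): (-6.851868, -4.296261, 1.493869, 14.960000)

(-6.8519, -4.2963, 1.4939, 14.9600)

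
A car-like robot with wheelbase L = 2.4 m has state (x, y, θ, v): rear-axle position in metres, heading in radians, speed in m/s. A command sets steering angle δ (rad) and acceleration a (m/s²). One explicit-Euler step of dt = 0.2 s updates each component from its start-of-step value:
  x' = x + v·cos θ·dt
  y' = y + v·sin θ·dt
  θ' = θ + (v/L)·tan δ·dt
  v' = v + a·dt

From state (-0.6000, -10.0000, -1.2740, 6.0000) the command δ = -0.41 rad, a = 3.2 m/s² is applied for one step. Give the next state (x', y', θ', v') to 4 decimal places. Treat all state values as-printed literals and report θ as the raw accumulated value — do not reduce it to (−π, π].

x' = -0.6000 + 6.0000·cos(-1.2740)·0.2 = -0.2491
y' = -10.0000 + 6.0000·sin(-1.2740)·0.2 = -11.1475
θ' = -1.2740 + (6.0000/2.4)·tan(-0.41)·0.2 = -1.4913
v' = 6.0000 + 3.2000·0.2 = 6.6400

(-0.2491, -11.1475, -1.4913, 6.6400)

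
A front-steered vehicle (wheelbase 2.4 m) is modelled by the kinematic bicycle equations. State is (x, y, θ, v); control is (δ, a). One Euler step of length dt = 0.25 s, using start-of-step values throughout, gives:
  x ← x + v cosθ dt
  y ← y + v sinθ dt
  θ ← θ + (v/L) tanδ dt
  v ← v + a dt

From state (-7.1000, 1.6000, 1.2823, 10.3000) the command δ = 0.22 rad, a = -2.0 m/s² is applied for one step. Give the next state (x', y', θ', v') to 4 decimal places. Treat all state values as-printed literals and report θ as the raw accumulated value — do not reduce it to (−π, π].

x' = -7.1000 + 10.3000·cos(1.2823)·0.25 = -6.3674
y' = 1.6000 + 10.3000·sin(1.2823)·0.25 = 4.0686
θ' = 1.2823 + (10.3000/2.4)·tan(0.22)·0.25 = 1.5222
v' = 10.3000 − 2.0000·0.25 = 9.8000

(-6.3674, 4.0686, 1.5222, 9.8000)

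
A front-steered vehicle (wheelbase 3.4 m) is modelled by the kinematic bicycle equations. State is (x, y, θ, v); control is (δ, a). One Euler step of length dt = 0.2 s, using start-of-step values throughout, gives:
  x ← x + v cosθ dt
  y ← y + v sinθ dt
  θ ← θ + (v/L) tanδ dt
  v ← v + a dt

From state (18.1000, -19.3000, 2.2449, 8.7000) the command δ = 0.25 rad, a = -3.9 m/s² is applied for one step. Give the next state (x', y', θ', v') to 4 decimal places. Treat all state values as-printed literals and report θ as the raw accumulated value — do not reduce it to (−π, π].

x' = 18.1000 + 8.7000·cos(2.2449)·0.2 = 17.0139
y' = -19.3000 + 8.7000·sin(2.2449)·0.2 = -17.9406
θ' = 2.2449 + (8.7000/3.4)·tan(0.25)·0.2 = 2.3756
v' = 8.7000 − 3.9000·0.2 = 7.9200

(17.0139, -17.9406, 2.3756, 7.9200)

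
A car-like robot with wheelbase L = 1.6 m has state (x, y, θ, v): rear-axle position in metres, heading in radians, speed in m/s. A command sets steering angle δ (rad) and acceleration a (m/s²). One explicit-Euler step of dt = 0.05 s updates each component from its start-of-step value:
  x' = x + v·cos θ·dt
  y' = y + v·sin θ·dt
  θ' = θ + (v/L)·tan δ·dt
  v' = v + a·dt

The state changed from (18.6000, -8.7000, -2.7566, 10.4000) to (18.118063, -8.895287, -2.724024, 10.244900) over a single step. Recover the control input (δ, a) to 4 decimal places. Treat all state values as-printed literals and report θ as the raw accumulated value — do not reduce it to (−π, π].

δ = 0.0999, a = -3.1020

a = (v'−v)/dt = (-0.155100)/0.05 = -3.1020
Δθ = θ'−θ = 0.032576;  (v·dt/L) = 10.4000·0.05/1.6 = 0.325000
tan δ = Δθ·L/(v·dt) = 0.100234  →  δ = 0.0999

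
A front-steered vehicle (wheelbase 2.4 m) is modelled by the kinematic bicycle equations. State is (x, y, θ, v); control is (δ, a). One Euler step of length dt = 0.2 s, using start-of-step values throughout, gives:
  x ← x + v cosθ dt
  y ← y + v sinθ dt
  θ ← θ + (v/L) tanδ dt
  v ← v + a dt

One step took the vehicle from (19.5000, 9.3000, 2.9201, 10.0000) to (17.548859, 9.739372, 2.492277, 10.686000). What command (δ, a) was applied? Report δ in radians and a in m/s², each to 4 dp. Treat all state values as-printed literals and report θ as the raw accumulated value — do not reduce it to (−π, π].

δ = -0.4743, a = 3.4300

a = (v'−v)/dt = (0.686000)/0.2 = 3.4300
Δθ = θ'−θ = -0.427823;  (v·dt/L) = 10.0000·0.2/2.4 = 0.833333
tan δ = Δθ·L/(v·dt) = -0.513388  →  δ = -0.4743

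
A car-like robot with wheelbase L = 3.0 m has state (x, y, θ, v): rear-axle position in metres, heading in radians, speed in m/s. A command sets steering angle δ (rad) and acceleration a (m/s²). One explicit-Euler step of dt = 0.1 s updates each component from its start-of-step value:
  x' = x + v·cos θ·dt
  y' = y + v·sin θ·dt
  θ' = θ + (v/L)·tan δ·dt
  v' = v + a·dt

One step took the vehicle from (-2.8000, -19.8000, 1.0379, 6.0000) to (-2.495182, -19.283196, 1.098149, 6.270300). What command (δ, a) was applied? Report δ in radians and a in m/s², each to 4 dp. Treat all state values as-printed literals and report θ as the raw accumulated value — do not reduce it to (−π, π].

δ = 0.2926, a = 2.7030

a = (v'−v)/dt = (0.270300)/0.1 = 2.7030
Δθ = θ'−θ = 0.060249;  (v·dt/L) = 6.0000·0.1/3.0 = 0.200000
tan δ = Δθ·L/(v·dt) = 0.301245  →  δ = 0.2926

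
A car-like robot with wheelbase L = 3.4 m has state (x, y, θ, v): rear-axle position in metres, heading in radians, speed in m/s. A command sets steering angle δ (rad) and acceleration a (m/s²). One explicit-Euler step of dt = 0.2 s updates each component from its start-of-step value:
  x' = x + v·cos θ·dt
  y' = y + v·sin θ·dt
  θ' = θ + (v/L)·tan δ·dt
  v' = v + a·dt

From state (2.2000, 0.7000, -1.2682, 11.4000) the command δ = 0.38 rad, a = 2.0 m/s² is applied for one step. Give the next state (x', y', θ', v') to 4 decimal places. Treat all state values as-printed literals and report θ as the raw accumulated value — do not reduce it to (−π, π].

x' = 2.2000 + 11.4000·cos(-1.2682)·0.2 = 2.8794
y' = 0.7000 + 11.4000·sin(-1.2682)·0.2 = -1.4764
θ' = -1.2682 + (11.4000/3.4)·tan(0.38)·0.2 = -1.0004
v' = 11.4000 + 2.0000·0.2 = 11.8000

(2.8794, -1.4764, -1.0004, 11.8000)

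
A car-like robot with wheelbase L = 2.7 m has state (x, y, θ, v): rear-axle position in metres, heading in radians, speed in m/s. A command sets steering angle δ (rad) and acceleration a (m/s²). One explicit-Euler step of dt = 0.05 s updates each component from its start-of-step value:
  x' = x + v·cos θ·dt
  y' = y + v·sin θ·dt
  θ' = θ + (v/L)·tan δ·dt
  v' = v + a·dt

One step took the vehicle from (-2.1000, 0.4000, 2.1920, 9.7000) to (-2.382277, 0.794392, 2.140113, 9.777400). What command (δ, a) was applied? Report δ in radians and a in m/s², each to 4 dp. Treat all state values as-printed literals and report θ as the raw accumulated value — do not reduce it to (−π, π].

δ = -0.2812, a = 1.5480

a = (v'−v)/dt = (0.077400)/0.05 = 1.5480
Δθ = θ'−θ = -0.051887;  (v·dt/L) = 9.7000·0.05/2.7 = 0.179630
tan δ = Δθ·L/(v·dt) = -0.288855  →  δ = -0.2812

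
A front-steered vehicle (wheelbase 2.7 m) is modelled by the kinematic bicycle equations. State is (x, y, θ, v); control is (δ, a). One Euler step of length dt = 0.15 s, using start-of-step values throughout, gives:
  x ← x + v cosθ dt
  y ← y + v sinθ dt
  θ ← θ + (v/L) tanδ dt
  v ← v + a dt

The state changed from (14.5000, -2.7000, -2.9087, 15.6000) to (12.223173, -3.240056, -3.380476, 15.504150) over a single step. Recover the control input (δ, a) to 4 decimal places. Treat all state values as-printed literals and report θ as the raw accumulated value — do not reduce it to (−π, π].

δ = -0.4985, a = -0.6390

a = (v'−v)/dt = (-0.095850)/0.15 = -0.6390
Δθ = θ'−θ = -0.471776;  (v·dt/L) = 15.6000·0.15/2.7 = 0.866667
tan δ = Δθ·L/(v·dt) = -0.544357  →  δ = -0.4985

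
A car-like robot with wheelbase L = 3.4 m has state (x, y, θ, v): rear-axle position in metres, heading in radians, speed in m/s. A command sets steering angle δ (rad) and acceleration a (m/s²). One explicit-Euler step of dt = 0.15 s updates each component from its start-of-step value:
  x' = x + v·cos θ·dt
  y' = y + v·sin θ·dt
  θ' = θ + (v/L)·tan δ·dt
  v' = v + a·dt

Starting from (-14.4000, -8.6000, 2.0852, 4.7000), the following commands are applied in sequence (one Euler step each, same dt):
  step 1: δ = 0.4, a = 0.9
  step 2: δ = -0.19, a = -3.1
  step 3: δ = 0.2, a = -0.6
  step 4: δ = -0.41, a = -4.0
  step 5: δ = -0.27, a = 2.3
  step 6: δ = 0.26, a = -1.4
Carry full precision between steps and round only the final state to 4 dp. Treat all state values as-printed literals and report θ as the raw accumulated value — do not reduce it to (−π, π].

(-16.4174, -5.2867, 2.0912, 3.8150)

after step 1 (δ=0.4, a=0.9): (-14.746871, -7.986237, 2.172867, 4.835000)
after step 2 (δ=-0.19, a=-3.1): (-15.157617, -7.388511, 2.131844, 4.370000)
after step 3 (δ=0.2, a=-0.6): (-15.506391, -6.833501, 2.170925, 4.280000)
after step 4 (δ=-0.41, a=-4.0): (-15.868960, -6.303682, 2.088857, 3.680000)
after step 5 (δ=-0.27, a=2.3): (-16.142308, -5.824115, 2.043924, 4.025000)
after step 6 (δ=0.26, a=-1.4): (-16.417420, -5.286688, 2.091162, 3.815000)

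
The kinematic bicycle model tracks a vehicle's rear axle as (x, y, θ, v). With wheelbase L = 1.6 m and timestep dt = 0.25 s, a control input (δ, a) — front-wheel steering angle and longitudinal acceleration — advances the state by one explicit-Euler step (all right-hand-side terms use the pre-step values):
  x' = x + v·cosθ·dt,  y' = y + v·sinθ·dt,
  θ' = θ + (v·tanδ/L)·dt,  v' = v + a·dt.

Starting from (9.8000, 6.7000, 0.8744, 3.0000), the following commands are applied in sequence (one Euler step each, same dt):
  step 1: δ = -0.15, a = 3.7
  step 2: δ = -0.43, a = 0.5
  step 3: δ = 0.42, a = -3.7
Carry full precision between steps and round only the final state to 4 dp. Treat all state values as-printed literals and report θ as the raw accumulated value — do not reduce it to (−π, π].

(11.8397, 8.4868, 0.8049, 3.1250)

after step 1 (δ=-0.15, a=3.7): (10.281093, 7.275369, 0.803555, 3.925000)
after step 2 (δ=-0.43, a=0.5): (10.962229, 7.981701, 0.522292, 4.050000)
after step 3 (δ=0.42, a=-3.7): (11.839741, 8.486804, 0.804888, 3.125000)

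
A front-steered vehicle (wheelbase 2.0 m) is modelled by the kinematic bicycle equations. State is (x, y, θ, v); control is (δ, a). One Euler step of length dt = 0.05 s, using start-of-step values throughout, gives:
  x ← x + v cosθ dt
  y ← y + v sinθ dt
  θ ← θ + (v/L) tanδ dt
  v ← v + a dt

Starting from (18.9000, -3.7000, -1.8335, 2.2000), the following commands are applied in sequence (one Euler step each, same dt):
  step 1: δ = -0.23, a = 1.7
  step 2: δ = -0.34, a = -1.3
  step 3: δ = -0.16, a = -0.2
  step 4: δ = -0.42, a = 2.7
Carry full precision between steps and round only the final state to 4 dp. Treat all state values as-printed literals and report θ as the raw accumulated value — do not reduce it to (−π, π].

after step 1 (δ=-0.23, a=1.7): (18.871434, -3.806226, -1.846378, 2.285000)
after step 2 (δ=-0.34, a=-1.3): (18.840346, -3.916165, -1.866585, 2.220000)
after step 3 (δ=-0.16, a=-0.2): (18.807990, -4.022345, -1.875542, 2.210000)
after step 4 (δ=-0.42, a=2.7): (18.774834, -4.127753, -1.900215, 2.345000)

(18.7748, -4.1278, -1.9002, 2.3450)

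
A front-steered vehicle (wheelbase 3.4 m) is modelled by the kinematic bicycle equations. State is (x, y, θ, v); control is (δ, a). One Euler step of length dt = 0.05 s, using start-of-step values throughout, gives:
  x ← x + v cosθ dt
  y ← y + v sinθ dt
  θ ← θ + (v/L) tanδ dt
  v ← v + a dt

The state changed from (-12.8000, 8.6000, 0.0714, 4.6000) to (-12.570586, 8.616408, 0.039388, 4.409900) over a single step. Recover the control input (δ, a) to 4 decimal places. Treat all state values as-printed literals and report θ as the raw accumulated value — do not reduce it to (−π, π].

a = (v'−v)/dt = (-0.190100)/0.05 = -3.8020
Δθ = θ'−θ = -0.032012;  (v·dt/L) = 4.6000·0.05/3.4 = 0.067647
tan δ = Δθ·L/(v·dt) = -0.473221  →  δ = -0.4420

δ = -0.4420, a = -3.8020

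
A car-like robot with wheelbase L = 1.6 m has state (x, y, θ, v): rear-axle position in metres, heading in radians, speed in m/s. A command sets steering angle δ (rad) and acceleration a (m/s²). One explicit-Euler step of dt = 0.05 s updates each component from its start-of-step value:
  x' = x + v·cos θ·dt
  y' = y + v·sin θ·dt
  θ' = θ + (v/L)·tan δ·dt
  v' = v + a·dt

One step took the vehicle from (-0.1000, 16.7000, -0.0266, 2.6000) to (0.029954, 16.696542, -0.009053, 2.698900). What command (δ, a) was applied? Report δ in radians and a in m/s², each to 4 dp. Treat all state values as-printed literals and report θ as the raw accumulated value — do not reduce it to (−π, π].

a = (v'−v)/dt = (0.098900)/0.05 = 1.9780
Δθ = θ'−θ = 0.017547;  (v·dt/L) = 2.6000·0.05/1.6 = 0.081250
tan δ = Δθ·L/(v·dt) = 0.215963  →  δ = 0.2127

δ = 0.2127, a = 1.9780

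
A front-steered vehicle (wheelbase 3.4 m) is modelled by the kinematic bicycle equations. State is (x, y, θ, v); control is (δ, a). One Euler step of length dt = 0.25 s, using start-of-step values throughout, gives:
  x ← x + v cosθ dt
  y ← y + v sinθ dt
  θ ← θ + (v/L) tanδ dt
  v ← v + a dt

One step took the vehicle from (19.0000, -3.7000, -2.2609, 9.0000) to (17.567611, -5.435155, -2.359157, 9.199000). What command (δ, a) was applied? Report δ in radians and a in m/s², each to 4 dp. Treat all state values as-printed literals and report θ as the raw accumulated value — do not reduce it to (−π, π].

a = (v'−v)/dt = (0.199000)/0.25 = 0.7960
Δθ = θ'−θ = -0.098257;  (v·dt/L) = 9.0000·0.25/3.4 = 0.661765
tan δ = Δθ·L/(v·dt) = -0.148477  →  δ = -0.1474

δ = -0.1474, a = 0.7960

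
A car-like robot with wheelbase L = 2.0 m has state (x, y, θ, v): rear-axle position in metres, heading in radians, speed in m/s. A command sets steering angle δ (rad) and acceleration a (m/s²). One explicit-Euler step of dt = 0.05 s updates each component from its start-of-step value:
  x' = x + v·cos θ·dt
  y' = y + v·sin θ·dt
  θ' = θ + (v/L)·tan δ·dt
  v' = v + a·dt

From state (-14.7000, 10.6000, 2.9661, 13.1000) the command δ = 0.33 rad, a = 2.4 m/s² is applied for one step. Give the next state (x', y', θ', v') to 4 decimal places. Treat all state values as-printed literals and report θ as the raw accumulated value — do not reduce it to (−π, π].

(-15.3449, 10.7144, 3.0783, 13.2200)

x' = -14.7000 + 13.1000·cos(2.9661)·0.05 = -15.3449
y' = 10.6000 + 13.1000·sin(2.9661)·0.05 = 10.7144
θ' = 2.9661 + (13.1000/2.0)·tan(0.33)·0.05 = 3.0783
v' = 13.1000 + 2.4000·0.05 = 13.2200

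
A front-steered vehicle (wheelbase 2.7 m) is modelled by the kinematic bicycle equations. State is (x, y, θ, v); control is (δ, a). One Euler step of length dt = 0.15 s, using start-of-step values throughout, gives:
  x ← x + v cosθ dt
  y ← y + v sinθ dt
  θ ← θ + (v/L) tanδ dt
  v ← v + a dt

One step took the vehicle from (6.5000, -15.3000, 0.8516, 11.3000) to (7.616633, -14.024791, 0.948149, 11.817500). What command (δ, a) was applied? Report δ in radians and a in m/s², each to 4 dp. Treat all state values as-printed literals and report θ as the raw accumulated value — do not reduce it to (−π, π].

δ = 0.1526, a = 3.4500

a = (v'−v)/dt = (0.517500)/0.15 = 3.4500
Δθ = θ'−θ = 0.096549;  (v·dt/L) = 11.3000·0.15/2.7 = 0.627778
tan δ = Δθ·L/(v·dt) = 0.153795  →  δ = 0.1526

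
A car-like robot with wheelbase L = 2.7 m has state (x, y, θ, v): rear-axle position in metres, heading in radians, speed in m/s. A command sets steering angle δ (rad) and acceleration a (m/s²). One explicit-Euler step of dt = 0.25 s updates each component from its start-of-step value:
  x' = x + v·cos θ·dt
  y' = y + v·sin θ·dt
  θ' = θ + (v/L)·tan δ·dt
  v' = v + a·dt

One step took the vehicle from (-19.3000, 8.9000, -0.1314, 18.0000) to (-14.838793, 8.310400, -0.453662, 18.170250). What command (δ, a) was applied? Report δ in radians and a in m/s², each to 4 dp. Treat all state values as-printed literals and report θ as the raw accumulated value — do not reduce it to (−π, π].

δ = -0.1910, a = 0.6810

a = (v'−v)/dt = (0.170250)/0.25 = 0.6810
Δθ = θ'−θ = -0.322262;  (v·dt/L) = 18.0000·0.25/2.7 = 1.666667
tan δ = Δθ·L/(v·dt) = -0.193357  →  δ = -0.1910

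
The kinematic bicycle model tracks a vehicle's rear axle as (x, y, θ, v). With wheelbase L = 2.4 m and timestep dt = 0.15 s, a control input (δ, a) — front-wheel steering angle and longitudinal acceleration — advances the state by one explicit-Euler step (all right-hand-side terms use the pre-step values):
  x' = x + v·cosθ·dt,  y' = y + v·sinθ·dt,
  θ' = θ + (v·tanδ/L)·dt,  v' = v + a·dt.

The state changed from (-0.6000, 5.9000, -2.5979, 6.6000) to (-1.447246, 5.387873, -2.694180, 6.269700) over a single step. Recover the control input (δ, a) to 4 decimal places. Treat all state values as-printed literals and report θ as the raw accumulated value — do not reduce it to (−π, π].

a = (v'−v)/dt = (-0.330300)/0.15 = -2.2020
Δθ = θ'−θ = -0.096280;  (v·dt/L) = 6.6000·0.15/2.4 = 0.412500
tan δ = Δθ·L/(v·dt) = -0.233406  →  δ = -0.2293

δ = -0.2293, a = -2.2020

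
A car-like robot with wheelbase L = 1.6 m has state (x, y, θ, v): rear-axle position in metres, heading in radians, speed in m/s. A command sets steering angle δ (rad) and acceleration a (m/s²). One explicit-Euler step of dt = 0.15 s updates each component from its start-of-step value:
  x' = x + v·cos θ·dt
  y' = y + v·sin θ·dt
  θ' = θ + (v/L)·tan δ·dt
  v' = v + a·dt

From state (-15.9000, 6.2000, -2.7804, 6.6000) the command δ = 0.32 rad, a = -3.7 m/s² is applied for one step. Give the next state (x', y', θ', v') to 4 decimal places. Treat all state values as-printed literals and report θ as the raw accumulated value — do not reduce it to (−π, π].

(-16.8261, 5.8501, -2.5754, 6.0450)

x' = -15.9000 + 6.6000·cos(-2.7804)·0.15 = -16.8261
y' = 6.2000 + 6.6000·sin(-2.7804)·0.15 = 5.8501
θ' = -2.7804 + (6.6000/1.6)·tan(0.32)·0.15 = -2.5754
v' = 6.6000 − 3.7000·0.15 = 6.0450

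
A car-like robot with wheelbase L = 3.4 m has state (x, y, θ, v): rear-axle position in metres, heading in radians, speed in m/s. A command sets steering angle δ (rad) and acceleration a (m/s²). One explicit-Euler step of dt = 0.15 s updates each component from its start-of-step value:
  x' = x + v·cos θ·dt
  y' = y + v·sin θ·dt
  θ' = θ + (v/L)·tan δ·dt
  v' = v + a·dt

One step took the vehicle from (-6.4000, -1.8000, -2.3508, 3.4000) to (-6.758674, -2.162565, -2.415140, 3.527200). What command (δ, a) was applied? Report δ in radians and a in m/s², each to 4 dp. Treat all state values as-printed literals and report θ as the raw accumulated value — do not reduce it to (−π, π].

a = (v'−v)/dt = (0.127200)/0.15 = 0.8480
Δθ = θ'−θ = -0.064340;  (v·dt/L) = 3.4000·0.15/3.4 = 0.150000
tan δ = Δθ·L/(v·dt) = -0.428933  →  δ = -0.4052

δ = -0.4052, a = 0.8480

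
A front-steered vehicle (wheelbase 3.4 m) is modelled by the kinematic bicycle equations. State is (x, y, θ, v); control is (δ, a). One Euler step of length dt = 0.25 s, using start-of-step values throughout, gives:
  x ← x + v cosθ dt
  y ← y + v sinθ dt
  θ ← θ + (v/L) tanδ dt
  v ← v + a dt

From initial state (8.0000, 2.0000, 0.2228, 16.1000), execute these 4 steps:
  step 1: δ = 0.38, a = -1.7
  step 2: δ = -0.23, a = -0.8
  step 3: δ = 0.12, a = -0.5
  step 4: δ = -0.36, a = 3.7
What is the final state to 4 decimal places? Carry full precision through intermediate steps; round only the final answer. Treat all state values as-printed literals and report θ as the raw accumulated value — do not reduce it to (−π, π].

(21.7024, 9.0467, 0.1381, 16.2750)

after step 1 (δ=0.38, a=-1.7): (11.925512, 2.889369, 0.695634, 15.675000)
after step 2 (δ=-0.23, a=-0.8): (14.933731, 5.400788, 0.425767, 15.475000)
after step 3 (δ=0.12, a=-0.5): (18.457088, 6.998656, 0.562970, 15.350000)
after step 4 (δ=-0.36, a=3.7): (21.702361, 9.046731, 0.138133, 16.275000)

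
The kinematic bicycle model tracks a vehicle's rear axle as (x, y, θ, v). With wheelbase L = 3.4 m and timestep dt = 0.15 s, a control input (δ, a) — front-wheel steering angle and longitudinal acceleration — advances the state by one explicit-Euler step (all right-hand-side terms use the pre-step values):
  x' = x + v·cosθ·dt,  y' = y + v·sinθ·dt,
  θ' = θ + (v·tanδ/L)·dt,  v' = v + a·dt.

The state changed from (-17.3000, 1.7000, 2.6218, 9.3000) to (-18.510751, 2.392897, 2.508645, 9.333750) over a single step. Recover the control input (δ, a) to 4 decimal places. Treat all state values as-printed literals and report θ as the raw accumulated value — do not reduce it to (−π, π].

a = (v'−v)/dt = (0.033750)/0.15 = 0.2250
Δθ = θ'−θ = -0.113155;  (v·dt/L) = 9.3000·0.15/3.4 = 0.410294
tan δ = Δθ·L/(v·dt) = -0.275790  →  δ = -0.2691

δ = -0.2691, a = 0.2250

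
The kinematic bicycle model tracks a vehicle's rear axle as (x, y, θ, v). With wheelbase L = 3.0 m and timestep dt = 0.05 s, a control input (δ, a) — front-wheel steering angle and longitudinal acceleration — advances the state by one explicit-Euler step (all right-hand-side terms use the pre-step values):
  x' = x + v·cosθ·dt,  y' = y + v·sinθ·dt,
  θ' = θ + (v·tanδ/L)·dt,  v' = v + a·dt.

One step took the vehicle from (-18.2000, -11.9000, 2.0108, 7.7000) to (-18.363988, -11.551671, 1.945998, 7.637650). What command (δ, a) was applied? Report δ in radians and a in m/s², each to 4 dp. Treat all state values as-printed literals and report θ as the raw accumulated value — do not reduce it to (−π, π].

a = (v'−v)/dt = (-0.062350)/0.05 = -1.2470
Δθ = θ'−θ = -0.064802;  (v·dt/L) = 7.7000·0.05/3.0 = 0.128333
tan δ = Δθ·L/(v·dt) = -0.504951  →  δ = -0.4676

δ = -0.4676, a = -1.2470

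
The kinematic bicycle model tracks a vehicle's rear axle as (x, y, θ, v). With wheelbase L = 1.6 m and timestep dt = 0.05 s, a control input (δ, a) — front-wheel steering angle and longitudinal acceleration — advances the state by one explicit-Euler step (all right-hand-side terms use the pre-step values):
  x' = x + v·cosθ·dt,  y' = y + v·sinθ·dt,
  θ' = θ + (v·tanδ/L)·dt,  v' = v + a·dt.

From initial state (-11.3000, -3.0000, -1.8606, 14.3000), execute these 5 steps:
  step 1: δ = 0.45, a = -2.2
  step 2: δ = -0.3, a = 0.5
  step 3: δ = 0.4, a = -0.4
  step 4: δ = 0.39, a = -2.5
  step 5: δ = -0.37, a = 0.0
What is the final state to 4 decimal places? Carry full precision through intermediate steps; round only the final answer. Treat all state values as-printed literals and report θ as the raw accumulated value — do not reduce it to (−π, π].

after step 1 (δ=0.45, a=-2.2): (-11.504321, -3.685184, -1.644735, 14.190000)
after step 2 (δ=-0.3, a=0.5): (-11.556733, -4.392746, -1.781906, 14.215000)
after step 3 (δ=0.4, a=-0.4): (-11.705667, -5.087717, -1.594093, 14.195000)
after step 4 (δ=0.39, a=-2.5): (-11.722201, -5.797274, -1.411752, 14.070000)
after step 5 (δ=-0.37, a=0.0): (-11.610784, -6.491895, -1.582291, 14.070000)

(-11.6108, -6.4919, -1.5823, 14.0700)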